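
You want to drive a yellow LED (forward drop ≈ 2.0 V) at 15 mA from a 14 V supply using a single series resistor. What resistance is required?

The resistor drops V_S − V_D = 14 − 2.0 = 12 V at 15 mA.
R = 12 V / 15 mA = 0.8 kΩ.

R ≈ 0.8 kΩ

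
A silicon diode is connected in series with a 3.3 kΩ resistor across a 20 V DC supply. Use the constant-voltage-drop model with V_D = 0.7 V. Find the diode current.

I ≈ 5.8 mA

KVL around the loop: 20 = V_D + I·R = 0.7 + I × 3.3 kΩ.
So I = (20 − 0.7) / 3.3 kΩ = 19.3 / 3.3 = 5.85 mA.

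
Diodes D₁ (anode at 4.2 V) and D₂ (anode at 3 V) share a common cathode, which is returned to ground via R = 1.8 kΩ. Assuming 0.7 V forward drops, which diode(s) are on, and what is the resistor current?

Assume both conduct. Then node N would need to be at both 4.2−0.7 = 3.5 V and 3−0.7 = 2.3 V, which is impossible.
Assume only D₁ conducts: V_N = 4.2 − 0.7 = 3.5 V, so I_R = 3.5/1.8 = 1.94 mA.
Check D₂: its anode-to-cathode voltage is 3 − 3.5 = -0.5 V < 0.7 V, so it is off. The assumption is consistent.

Only D₁ conducts; I_R ≈ 1.9 mA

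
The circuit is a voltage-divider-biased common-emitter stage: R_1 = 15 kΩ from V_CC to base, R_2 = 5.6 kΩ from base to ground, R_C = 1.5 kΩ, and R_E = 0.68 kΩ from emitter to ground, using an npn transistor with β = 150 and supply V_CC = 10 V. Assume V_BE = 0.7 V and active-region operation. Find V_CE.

V_CE ≈ 3.8 V

Thevenize the base divider: V_Th = V_CC·R_2/(R_1+R_2) = 10×5.6/20.6 = 2.72 V, R_Th = R_1‖R_2 = 4.08 kΩ.
Base-emitter loop: V_Th = I_B·R_Th + V_BE + (β+1)I_B·R_E, so I_B = (2.72 − 0.7) / (4.08 + 151×0.68) = 0.0189 mA.
I_C = β·I_B = 150×0.0189 = 2.84 mA, and I_E = (β+1)I_B = 2.85 mA.
V_CE = V_CC − I_C·R_C − I_E·R_E = 10 − 2.84×1.5 − 2.85×0.68 = 3.8 V.
V_CE = 3.8 V > 0.2 V confirms active-region operation.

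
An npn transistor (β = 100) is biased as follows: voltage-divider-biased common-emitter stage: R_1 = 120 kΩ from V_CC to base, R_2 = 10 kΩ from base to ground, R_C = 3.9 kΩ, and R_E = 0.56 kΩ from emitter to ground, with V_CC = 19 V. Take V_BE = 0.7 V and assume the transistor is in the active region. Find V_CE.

V_CE ≈ 14 V

Thevenize the base divider: V_Th = V_CC·R_2/(R_1+R_2) = 19×10/130 = 1.46 V, R_Th = R_1‖R_2 = 9.23 kΩ.
Base-emitter loop: V_Th = I_B·R_Th + V_BE + (β+1)I_B·R_E, so I_B = (1.46 − 0.7) / (9.23 + 101×0.56) = 0.0116 mA.
I_C = β·I_B = 100×0.0116 = 1.16 mA, and I_E = (β+1)I_B = 1.17 mA.
V_CE = V_CC − I_C·R_C − I_E·R_E = 19 − 1.16×3.9 − 1.17×0.56 = 13.8 V.
V_CE = 13.8 V > 0.2 V confirms active-region operation.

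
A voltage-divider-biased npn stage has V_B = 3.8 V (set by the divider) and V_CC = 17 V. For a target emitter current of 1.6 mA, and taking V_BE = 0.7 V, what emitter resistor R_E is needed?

R_E ≈ 1.9 kΩ

V_E = V_B − V_BE = 3.8 − 0.7 = 3.1 V.
R_E = V_E / I_E = 3.1 / 1.6 = 1.94 kΩ.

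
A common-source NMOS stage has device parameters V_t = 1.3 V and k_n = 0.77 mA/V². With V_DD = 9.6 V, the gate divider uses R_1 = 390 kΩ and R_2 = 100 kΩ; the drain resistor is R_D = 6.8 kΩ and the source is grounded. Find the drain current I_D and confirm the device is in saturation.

V_G = V_DD·R_2/(R_1+R_2) = 9.6×100/490 = 1.96 V. With the source grounded, V_GS = V_G = 1.96 V.
Assume saturation: I_D = (k_n/2)(V_GS − V_t)² = (0.77/2)×(1.96 − 1.3)² = 0.385×0.659² = 0.167 mA.
V_DS = V_DD − I_D·R_D = 9.6 − 0.167×6.8 = 8.46 V.
Saturation requires V_DS ≥ V_GS − V_t = 0.659 V; 8.46 ≥ 0.659 ✓.

I_D ≈ 0.17 mA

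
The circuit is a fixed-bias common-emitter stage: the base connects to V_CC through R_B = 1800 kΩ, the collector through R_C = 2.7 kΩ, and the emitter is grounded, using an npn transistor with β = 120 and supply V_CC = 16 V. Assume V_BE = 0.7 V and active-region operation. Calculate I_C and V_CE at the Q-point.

I_C ≈ 1 mA, V_CE ≈ 13 V

Base loop: V_CC = I_B·R_B + V_BE, so I_B = (16 − 0.7)/1800 kΩ = 0.0085 mA.
In the active region I_C = β·I_B = 120 × 0.0085 = 1.02 mA.
Collector loop: V_CE = V_CC − I_C·R_C = 16 − 1.02×2.7 = 13.2 V.
Since V_CE = 13.2 V > V_CE(sat) ≈ 0.2 V, the transistor is in the active region as assumed.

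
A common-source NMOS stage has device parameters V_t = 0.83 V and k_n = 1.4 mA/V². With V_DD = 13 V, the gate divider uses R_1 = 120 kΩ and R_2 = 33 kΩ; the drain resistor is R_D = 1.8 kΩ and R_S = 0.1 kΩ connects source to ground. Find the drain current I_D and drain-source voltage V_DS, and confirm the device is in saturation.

V_G = V_DD·R_2/(R_1+R_2) = 13×33/153 = 2.8 V.
Assume saturation: I_D = (k_n/2)(V_GS − V_t)² with V_GS = V_G − I_D·R_S = 2.8 − 0.1·I_D.
Substituting gives 0.007·I_D² − 1.28·I_D + 2.73 = 0, with roots I_D = 2.16 or 180 mA.
The root I_D = 180 mA gives V_GS = -15.2 V ≤ V_t, so take I_D = 2.16 mA.
Then V_GS = 2.59 V and V_DS = V_DD − I_D(R_D+R_S) = 13 − 2.16×1.9 = 8.89 V.
Saturation requires V_DS ≥ V_GS − V_t = 1.76 V; 8.89 ≥ 1.76 ✓.

I_D ≈ 2.2 mA, V_DS ≈ 8.9 V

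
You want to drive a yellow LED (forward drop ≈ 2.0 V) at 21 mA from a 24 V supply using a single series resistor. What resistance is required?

The resistor drops V_S − V_D = 24 − 2.0 = 22 V at 21 mA.
R = 22 V / 21 mA = 1.05 kΩ.

R ≈ 1 kΩ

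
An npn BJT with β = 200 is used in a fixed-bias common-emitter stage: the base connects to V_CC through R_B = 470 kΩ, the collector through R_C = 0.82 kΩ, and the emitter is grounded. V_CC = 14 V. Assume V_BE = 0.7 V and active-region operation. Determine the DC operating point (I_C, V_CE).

I_C ≈ 5.7 mA, V_CE ≈ 9.4 V

Base loop: V_CC = I_B·R_B + V_BE, so I_B = (14 − 0.7)/470 kΩ = 0.0283 mA.
In the active region I_C = β·I_B = 200 × 0.0283 = 5.66 mA.
Collector loop: V_CE = V_CC − I_C·R_C = 14 − 5.66×0.82 = 9.36 V.
Since V_CE = 9.36 V > V_CE(sat) ≈ 0.2 V, the transistor is in the active region as assumed.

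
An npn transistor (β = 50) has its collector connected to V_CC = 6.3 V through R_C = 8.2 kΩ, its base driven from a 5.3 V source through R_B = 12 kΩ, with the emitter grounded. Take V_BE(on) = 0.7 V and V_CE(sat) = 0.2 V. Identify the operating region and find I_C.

Assume active: I_B = (5.3 − 0.7)/12 = 0.383 mA, giving I_C = β·I_B = 19.2 mA.
But then V_CE = 6.3 − 19.2×8.2 = -151 V < V_CE(sat) = 0.2 V — impossible in the active region.
So the transistor is saturated. With V_CE = 0.2 V, I_C = (V_CC − 0.2)/R_C = 6.1/8.2 = 0.744 mA.
Check: β·I_B = 19.2 mA > I_C = 0.744 mA, confirming saturation.

saturation; I_C ≈ 0.74 mA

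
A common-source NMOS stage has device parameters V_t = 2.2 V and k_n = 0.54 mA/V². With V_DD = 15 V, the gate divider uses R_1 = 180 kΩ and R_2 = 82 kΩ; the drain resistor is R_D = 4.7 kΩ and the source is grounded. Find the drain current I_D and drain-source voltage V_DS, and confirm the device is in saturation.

V_G = V_DD·R_2/(R_1+R_2) = 15×82/262 = 4.69 V. With the source grounded, V_GS = V_G = 4.69 V.
Assume saturation: I_D = (k_n/2)(V_GS − V_t)² = (0.54/2)×(4.69 − 2.2)² = 0.27×2.49² = 1.68 mA.
V_DS = V_DD − I_D·R_D = 15 − 1.68×4.7 = 7.1 V.
Saturation requires V_DS ≥ V_GS − V_t = 2.49 V; 7.1 ≥ 2.49 ✓.

I_D ≈ 1.7 mA, V_DS ≈ 7.1 V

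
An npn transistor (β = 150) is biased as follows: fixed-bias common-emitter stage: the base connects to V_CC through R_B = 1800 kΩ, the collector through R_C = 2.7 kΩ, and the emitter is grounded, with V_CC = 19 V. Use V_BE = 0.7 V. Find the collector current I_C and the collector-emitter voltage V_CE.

Base loop: V_CC = I_B·R_B + V_BE, so I_B = (19 − 0.7)/1800 kΩ = 0.0102 mA.
In the active region I_C = β·I_B = 150 × 0.0102 = 1.53 mA.
Collector loop: V_CE = V_CC − I_C·R_C = 19 − 1.53×2.7 = 14.9 V.
Since V_CE = 14.9 V > V_CE(sat) ≈ 0.2 V, the transistor is in the active region as assumed.

I_C ≈ 1.5 mA, V_CE ≈ 15 V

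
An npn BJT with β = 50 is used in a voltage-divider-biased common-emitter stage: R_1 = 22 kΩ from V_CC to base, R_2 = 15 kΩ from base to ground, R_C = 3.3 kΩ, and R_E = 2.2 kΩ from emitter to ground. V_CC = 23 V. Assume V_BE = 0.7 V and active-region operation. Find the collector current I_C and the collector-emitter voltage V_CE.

Thevenize the base divider: V_Th = V_CC·R_2/(R_1+R_2) = 23×15/37 = 9.32 V, R_Th = R_1‖R_2 = 8.92 kΩ.
Base-emitter loop: V_Th = I_B·R_Th + V_BE + (β+1)I_B·R_E, so I_B = (9.32 − 0.7) / (8.92 + 51×2.2) = 0.0712 mA.
I_C = β·I_B = 50×0.0712 = 3.56 mA, and I_E = (β+1)I_B = 3.63 mA.
V_CE = V_CC − I_C·R_C − I_E·R_E = 23 − 3.56×3.3 − 3.63×2.2 = 3.26 V.
V_CE = 3.26 V > 0.2 V confirms active-region operation.

I_C ≈ 3.6 mA, V_CE ≈ 3.3 V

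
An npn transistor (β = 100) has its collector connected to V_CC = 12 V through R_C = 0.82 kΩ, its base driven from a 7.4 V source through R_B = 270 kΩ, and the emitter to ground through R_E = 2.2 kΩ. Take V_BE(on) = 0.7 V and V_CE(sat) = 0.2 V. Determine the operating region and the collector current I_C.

Assume active. Base-emitter loop: I_B = (V_BB − V_BE)/(R_B + (β+1)R_E) = (7.4 − 0.7)/(270 + 101×2.2) = 0.0136 mA.
I_C = β·I_B = 100×0.0136 = 1.36 mA.
V_CE = V_CC − I_C·R_C − I_E·R_E = 12 − 1.36×0.82 − 1.37×2.2 = 7.86 V > V_CE(sat), so the active-region assumption holds.

active; I_C ≈ 1.4 mA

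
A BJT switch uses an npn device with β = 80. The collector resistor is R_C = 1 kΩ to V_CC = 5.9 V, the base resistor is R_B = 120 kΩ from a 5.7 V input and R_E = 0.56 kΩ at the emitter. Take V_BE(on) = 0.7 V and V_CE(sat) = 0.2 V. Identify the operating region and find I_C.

active; I_C ≈ 2.4 mA

Assume active. Base-emitter loop: I_B = (V_BB − V_BE)/(R_B + (β+1)R_E) = (5.7 − 0.7)/(120 + 81×0.56) = 0.0302 mA.
I_C = β·I_B = 80×0.0302 = 2.42 mA.
V_CE = V_CC − I_C·R_C − I_E·R_E = 5.9 − 2.42×1 − 2.45×0.56 = 2.11 V > V_CE(sat), so the active-region assumption holds.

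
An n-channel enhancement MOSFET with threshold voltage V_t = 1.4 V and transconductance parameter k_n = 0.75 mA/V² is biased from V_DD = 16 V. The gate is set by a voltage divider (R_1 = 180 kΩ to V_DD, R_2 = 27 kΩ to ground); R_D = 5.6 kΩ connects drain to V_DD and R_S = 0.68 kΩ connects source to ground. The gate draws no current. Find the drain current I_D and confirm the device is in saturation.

I_D ≈ 0.13 mA

V_G = V_DD·R_2/(R_1+R_2) = 16×27/207 = 2.09 V.
Assume saturation: I_D = (k_n/2)(V_GS − V_t)² with V_GS = V_G − I_D·R_S = 2.09 − 0.68·I_D.
Substituting gives 0.173·I_D² − 1.35·I_D + 0.177 = 0, with roots I_D = 0.133 or 7.65 mA.
The root I_D = 7.65 mA gives V_GS = -3.12 V ≤ V_t, so take I_D = 0.133 mA.
Then V_GS = 2 V and V_DS = V_DD − I_D(R_D+R_S) = 16 − 0.133×6.28 = 15.2 V.
Saturation requires V_DS ≥ V_GS − V_t = 0.596 V; 15.2 ≥ 0.596 ✓.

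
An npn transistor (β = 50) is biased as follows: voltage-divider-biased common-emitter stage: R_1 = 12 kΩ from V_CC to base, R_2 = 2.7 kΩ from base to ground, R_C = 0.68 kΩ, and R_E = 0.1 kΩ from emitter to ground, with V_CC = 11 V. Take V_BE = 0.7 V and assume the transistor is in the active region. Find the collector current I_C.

Thevenize the base divider: V_Th = V_CC·R_2/(R_1+R_2) = 11×2.7/14.7 = 2.02 V, R_Th = R_1‖R_2 = 2.2 kΩ.
Base-emitter loop: V_Th = I_B·R_Th + V_BE + (β+1)I_B·R_E, so I_B = (2.02 − 0.7) / (2.2 + 51×0.1) = 0.181 mA.
I_C = β·I_B = 50×0.181 = 9.04 mA, and I_E = (β+1)I_B = 9.22 mA.
V_CE = V_CC − I_C·R_C − I_E·R_E = 11 − 9.04×0.68 − 9.22×0.1 = 3.93 V.
V_CE = 3.93 V > 0.2 V confirms active-region operation.

I_C ≈ 9 mA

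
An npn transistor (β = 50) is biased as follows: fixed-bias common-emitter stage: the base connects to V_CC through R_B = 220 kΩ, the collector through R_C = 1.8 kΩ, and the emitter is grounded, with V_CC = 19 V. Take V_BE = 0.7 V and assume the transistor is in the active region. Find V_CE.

V_CE ≈ 12 V

Base loop: V_CC = I_B·R_B + V_BE, so I_B = (19 − 0.7)/220 kΩ = 0.0832 mA.
In the active region I_C = β·I_B = 50 × 0.0832 = 4.16 mA.
Collector loop: V_CE = V_CC − I_C·R_C = 19 − 4.16×1.8 = 11.5 V.
Since V_CE = 11.5 V > V_CE(sat) ≈ 0.2 V, the transistor is in the active region as assumed.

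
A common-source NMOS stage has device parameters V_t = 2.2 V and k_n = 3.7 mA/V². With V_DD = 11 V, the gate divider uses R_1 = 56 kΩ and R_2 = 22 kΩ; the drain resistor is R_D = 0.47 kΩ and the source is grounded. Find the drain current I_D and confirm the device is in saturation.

V_G = V_DD·R_2/(R_1+R_2) = 11×22/78 = 3.1 V. With the source grounded, V_GS = V_G = 3.1 V.
Assume saturation: I_D = (k_n/2)(V_GS − V_t)² = (3.7/2)×(3.1 − 2.2)² = 1.85×0.903² = 1.51 mA.
V_DS = V_DD − I_D·R_D = 11 − 1.51×0.47 = 10.3 V.
Saturation requires V_DS ≥ V_GS − V_t = 0.903 V; 10.3 ≥ 0.903 ✓.

I_D ≈ 1.5 mA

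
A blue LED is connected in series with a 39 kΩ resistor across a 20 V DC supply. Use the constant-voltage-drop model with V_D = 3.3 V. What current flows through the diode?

I ≈ 0.43 mA

KVL around the loop: 20 = V_D + I·R = 3.3 + I × 39 kΩ.
So I = (20 − 3.3) / 39 kΩ = 16.7 / 39 = 0.428 mA.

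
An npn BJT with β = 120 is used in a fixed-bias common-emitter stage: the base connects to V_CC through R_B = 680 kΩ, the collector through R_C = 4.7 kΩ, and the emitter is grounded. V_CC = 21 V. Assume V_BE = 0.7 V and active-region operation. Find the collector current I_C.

Base loop: V_CC = I_B·R_B + V_BE, so I_B = (21 − 0.7)/680 kΩ = 0.0299 mA.
In the active region I_C = β·I_B = 120 × 0.0299 = 3.58 mA.
Collector loop: V_CE = V_CC − I_C·R_C = 21 − 3.58×4.7 = 4.16 V.
Since V_CE = 4.16 V > V_CE(sat) ≈ 0.2 V, the transistor is in the active region as assumed.

I_C ≈ 3.6 mA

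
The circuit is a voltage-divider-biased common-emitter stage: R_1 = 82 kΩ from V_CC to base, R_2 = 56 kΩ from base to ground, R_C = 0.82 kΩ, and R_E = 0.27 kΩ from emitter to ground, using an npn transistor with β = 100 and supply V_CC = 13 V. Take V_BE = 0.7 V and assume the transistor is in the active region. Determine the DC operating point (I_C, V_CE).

I_C ≈ 7.6 mA, V_CE ≈ 4.7 V

Thevenize the base divider: V_Th = V_CC·R_2/(R_1+R_2) = 13×56/138 = 5.28 V, R_Th = R_1‖R_2 = 33.3 kΩ.
Base-emitter loop: V_Th = I_B·R_Th + V_BE + (β+1)I_B·R_E, so I_B = (5.28 − 0.7) / (33.3 + 101×0.27) = 0.0756 mA.
I_C = β·I_B = 100×0.0756 = 7.56 mA, and I_E = (β+1)I_B = 7.63 mA.
V_CE = V_CC − I_C·R_C − I_E·R_E = 13 − 7.56×0.82 − 7.63×0.27 = 4.74 V.
V_CE = 4.74 V > 0.2 V confirms active-region operation.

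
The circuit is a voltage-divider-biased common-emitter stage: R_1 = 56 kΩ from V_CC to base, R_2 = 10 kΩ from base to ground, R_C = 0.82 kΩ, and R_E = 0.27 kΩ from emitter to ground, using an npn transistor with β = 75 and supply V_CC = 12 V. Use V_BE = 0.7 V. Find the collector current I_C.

Thevenize the base divider: V_Th = V_CC·R_2/(R_1+R_2) = 12×10/66 = 1.82 V, R_Th = R_1‖R_2 = 8.48 kΩ.
Base-emitter loop: V_Th = I_B·R_Th + V_BE + (β+1)I_B·R_E, so I_B = (1.82 − 0.7) / (8.48 + 76×0.27) = 0.0386 mA.
I_C = β·I_B = 75×0.0386 = 2.89 mA, and I_E = (β+1)I_B = 2.93 mA.
V_CE = V_CC − I_C·R_C − I_E·R_E = 12 − 2.89×0.82 − 2.93×0.27 = 8.84 V.
V_CE = 8.84 V > 0.2 V confirms active-region operation.

I_C ≈ 2.9 mA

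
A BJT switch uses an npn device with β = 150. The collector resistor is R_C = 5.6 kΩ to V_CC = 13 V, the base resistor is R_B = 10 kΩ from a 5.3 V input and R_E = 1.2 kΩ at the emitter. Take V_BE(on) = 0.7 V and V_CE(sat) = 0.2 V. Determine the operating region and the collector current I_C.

saturation; I_C ≈ 1.8 mA

Assume active: I_B = (5.3 − 0.7)/(10 + 151×1.2) = 0.0241 mA, I_C = β·I_B = 3.61 mA.
Then V_CE = 13 − 3.61×5.6 − 3.63×1.2 = -11.6 V < 0.2 V — the active assumption fails.
Re-solve with V_CE = 0.2 V. KCL at the emitter: V_E/R_E = (V_BB−0.7−V_E)/R_B + (V_CC−0.2−V_E)/R_C, giving V_E = 2.47 V.
I_C = (V_CC − 0.2 − V_E)/R_C = (12.8 − 2.47)/5.6 = 1.84 mA.
Check: I_B = (4.6 − 2.47)/10 = 0.213 mA, and β·I_B = 32 mA > I_C, confirming saturation.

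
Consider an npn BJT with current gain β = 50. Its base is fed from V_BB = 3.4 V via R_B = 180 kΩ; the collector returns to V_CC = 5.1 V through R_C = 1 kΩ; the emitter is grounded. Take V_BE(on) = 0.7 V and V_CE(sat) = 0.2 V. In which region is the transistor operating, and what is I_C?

Assume active. Base-emitter loop: I_B = (V_BB − V_BE)/R_B = (3.4 − 0.7)/180 = 0.015 mA.
I_C = β·I_B = 50×0.015 = 0.75 mA.
V_CE = V_CC − I_C·R_C = 5.1 − 0.75×1 = 4.35 V > V_CE(sat), so the active-region assumption holds.

active; I_C ≈ 0.75 mA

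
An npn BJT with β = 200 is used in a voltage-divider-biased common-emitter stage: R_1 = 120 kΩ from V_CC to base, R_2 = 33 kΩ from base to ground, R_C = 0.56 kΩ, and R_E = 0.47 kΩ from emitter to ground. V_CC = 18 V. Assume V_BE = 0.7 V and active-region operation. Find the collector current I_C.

I_C ≈ 5.3 mA

Thevenize the base divider: V_Th = V_CC·R_2/(R_1+R_2) = 18×33/153 = 3.88 V, R_Th = R_1‖R_2 = 25.9 kΩ.
Base-emitter loop: V_Th = I_B·R_Th + V_BE + (β+1)I_B·R_E, so I_B = (3.88 − 0.7) / (25.9 + 201×0.47) = 0.0264 mA.
I_C = β·I_B = 200×0.0264 = 5.29 mA, and I_E = (β+1)I_B = 5.31 mA.
V_CE = V_CC − I_C·R_C − I_E·R_E = 18 − 5.29×0.56 − 5.31×0.47 = 12.5 V.
V_CE = 12.5 V > 0.2 V confirms active-region operation.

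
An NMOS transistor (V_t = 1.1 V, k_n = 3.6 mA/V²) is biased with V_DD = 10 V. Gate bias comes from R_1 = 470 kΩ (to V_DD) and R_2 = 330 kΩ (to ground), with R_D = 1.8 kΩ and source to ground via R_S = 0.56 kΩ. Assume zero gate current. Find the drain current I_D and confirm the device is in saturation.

I_D ≈ 3.1 mA

V_G = V_DD·R_2/(R_1+R_2) = 10×330/800 = 4.12 V.
Assume saturation: I_D = (k_n/2)(V_GS − V_t)² with V_GS = V_G − I_D·R_S = 4.12 − 0.56·I_D.
Substituting gives 0.564·I_D² − 7.1·I_D + 16.5 = 0, with roots I_D = 3.07 or 9.51 mA.
The root I_D = 9.51 mA gives V_GS = -1.2 V ≤ V_t, so take I_D = 3.07 mA.
Then V_GS = 2.41 V and V_DS = V_DD − I_D(R_D+R_S) = 10 − 3.07×2.36 = 2.76 V.
Saturation requires V_DS ≥ V_GS − V_t = 1.31 V; 2.76 ≥ 1.31 ✓.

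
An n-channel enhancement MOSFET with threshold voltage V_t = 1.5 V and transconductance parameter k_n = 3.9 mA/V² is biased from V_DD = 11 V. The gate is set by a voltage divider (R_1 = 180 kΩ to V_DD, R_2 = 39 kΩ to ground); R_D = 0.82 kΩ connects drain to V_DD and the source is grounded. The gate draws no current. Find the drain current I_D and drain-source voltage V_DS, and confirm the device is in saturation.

I_D ≈ 0.41 mA, V_DS ≈ 11 V

V_G = V_DD·R_2/(R_1+R_2) = 11×39/219 = 1.96 V. With the source grounded, V_GS = V_G = 1.96 V.
Assume saturation: I_D = (k_n/2)(V_GS − V_t)² = (3.9/2)×(1.96 − 1.5)² = 1.95×0.459² = 0.411 mA.
V_DS = V_DD − I_D·R_D = 11 − 0.411×0.82 = 10.7 V.
Saturation requires V_DS ≥ V_GS − V_t = 0.459 V; 10.7 ≥ 0.459 ✓.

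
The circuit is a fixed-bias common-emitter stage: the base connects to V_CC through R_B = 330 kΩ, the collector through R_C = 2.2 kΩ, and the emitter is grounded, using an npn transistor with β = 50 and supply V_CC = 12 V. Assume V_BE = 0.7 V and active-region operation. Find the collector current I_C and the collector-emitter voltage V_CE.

Base loop: V_CC = I_B·R_B + V_BE, so I_B = (12 − 0.7)/330 kΩ = 0.0342 mA.
In the active region I_C = β·I_B = 50 × 0.0342 = 1.71 mA.
Collector loop: V_CE = V_CC − I_C·R_C = 12 − 1.71×2.2 = 8.23 V.
Since V_CE = 8.23 V > V_CE(sat) ≈ 0.2 V, the transistor is in the active region as assumed.

I_C ≈ 1.7 mA, V_CE ≈ 8.2 V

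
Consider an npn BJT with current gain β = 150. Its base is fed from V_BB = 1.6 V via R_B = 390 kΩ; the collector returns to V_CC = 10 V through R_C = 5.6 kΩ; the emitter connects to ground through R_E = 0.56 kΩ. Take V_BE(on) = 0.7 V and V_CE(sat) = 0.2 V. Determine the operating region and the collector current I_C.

active; I_C ≈ 0.28 mA

Assume active. Base-emitter loop: I_B = (V_BB − V_BE)/(R_B + (β+1)R_E) = (1.6 − 0.7)/(390 + 151×0.56) = 0.0019 mA.
I_C = β·I_B = 150×0.0019 = 0.284 mA.
V_CE = V_CC − I_C·R_C − I_E·R_E = 10 − 0.284×5.6 − 0.286×0.56 = 8.25 V > V_CE(sat), so the active-region assumption holds.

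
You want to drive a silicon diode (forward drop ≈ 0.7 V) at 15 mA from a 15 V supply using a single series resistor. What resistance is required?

The resistor drops V_S − V_D = 15 − 0.7 = 14.3 V at 15 mA.
R = 14.3 V / 15 mA = 0.953 kΩ.

R ≈ 0.95 kΩ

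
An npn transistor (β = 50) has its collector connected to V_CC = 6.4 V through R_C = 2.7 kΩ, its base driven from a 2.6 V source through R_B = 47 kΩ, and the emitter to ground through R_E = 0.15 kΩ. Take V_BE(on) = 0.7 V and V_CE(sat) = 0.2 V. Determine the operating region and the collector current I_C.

Assume active. Base-emitter loop: I_B = (V_BB − V_BE)/(R_B + (β+1)R_E) = (2.6 − 0.7)/(47 + 51×0.15) = 0.0348 mA.
I_C = β·I_B = 50×0.0348 = 1.74 mA.
V_CE = V_CC − I_C·R_C − I_E·R_E = 6.4 − 1.74×2.7 − 1.77×0.15 = 1.44 V > V_CE(sat), so the active-region assumption holds.

active; I_C ≈ 1.7 mA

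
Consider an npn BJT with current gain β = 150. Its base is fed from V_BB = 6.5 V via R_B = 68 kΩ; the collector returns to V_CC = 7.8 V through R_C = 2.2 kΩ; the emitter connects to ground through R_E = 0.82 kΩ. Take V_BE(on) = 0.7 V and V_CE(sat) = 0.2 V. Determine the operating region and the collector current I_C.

Assume active: I_B = (6.5 − 0.7)/(68 + 151×0.82) = 0.0302 mA, I_C = β·I_B = 4.54 mA.
Then V_CE = 7.8 − 4.54×2.2 − 4.57×0.82 = -5.92 V < 0.2 V — the active assumption fails.
Re-solve with V_CE = 0.2 V. KCL at the emitter: V_E/R_E = (V_BB−0.7−V_E)/R_B + (V_CC−0.2−V_E)/R_C, giving V_E = 2.1 V.
I_C = (V_CC − 0.2 − V_E)/R_C = (7.6 − 2.1)/2.2 = 2.5 mA.
Check: I_B = (5.8 − 2.1)/68 = 0.0545 mA, and β·I_B = 8.17 mA > I_C, confirming saturation.

saturation; I_C ≈ 2.5 mA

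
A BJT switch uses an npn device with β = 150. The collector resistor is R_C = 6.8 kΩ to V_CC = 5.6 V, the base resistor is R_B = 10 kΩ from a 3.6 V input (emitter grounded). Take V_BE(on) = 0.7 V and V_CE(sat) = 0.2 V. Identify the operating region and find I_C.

saturation; I_C ≈ 0.79 mA

Assume active: I_B = (3.6 − 0.7)/10 = 0.29 mA, giving I_C = β·I_B = 43.5 mA.
But then V_CE = 5.6 − 43.5×6.8 = -290 V < V_CE(sat) = 0.2 V — impossible in the active region.
So the transistor is saturated. With V_CE = 0.2 V, I_C = (V_CC − 0.2)/R_C = 5.4/6.8 = 0.794 mA.
Check: β·I_B = 43.5 mA > I_C = 0.794 mA, confirming saturation.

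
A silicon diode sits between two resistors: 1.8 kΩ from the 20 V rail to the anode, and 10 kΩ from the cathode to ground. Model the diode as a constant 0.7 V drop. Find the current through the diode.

The two resistors are in series with the diode, so KVL gives 20 = I·1.8 + 0.7 + I·10.
I = (20 − 0.7) / (1.8 + 10) kΩ = 19.3 / 11.8 = 1.64 mA.

I ≈ 1.6 mA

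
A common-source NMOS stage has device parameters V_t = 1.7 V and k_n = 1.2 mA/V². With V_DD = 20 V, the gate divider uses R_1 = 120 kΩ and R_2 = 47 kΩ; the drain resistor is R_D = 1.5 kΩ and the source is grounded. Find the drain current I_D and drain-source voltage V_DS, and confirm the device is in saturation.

I_D ≈ 9.3 mA, V_DS ≈ 6.1 V

V_G = V_DD·R_2/(R_1+R_2) = 20×47/167 = 5.63 V. With the source grounded, V_GS = V_G = 5.63 V.
Assume saturation: I_D = (k_n/2)(V_GS − V_t)² = (1.2/2)×(5.63 − 1.7)² = 0.6×3.93² = 9.26 mA.
V_DS = V_DD − I_D·R_D = 20 − 9.26×1.5 = 6.11 V.
Saturation requires V_DS ≥ V_GS − V_t = 3.93 V; 6.11 ≥ 3.93 ✓.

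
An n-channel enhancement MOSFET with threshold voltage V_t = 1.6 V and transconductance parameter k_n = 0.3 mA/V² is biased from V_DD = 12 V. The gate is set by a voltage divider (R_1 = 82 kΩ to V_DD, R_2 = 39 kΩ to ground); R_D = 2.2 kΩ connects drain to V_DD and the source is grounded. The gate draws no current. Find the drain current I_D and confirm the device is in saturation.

I_D ≈ 0.77 mA

V_G = V_DD·R_2/(R_1+R_2) = 12×39/121 = 3.87 V. With the source grounded, V_GS = V_G = 3.87 V.
Assume saturation: I_D = (k_n/2)(V_GS − V_t)² = (0.3/2)×(3.87 − 1.6)² = 0.15×2.27² = 0.771 mA.
V_DS = V_DD − I_D·R_D = 12 − 0.771×2.2 = 10.3 V.
Saturation requires V_DS ≥ V_GS − V_t = 2.27 V; 10.3 ≥ 2.27 ✓.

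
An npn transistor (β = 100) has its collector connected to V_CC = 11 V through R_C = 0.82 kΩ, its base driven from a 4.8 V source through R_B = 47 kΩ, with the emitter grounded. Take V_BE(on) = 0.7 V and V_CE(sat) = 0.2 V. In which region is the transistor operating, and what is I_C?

active; I_C ≈ 8.7 mA

Assume active. Base-emitter loop: I_B = (V_BB − V_BE)/R_B = (4.8 − 0.7)/47 = 0.0872 mA.
I_C = β·I_B = 100×0.0872 = 8.72 mA.
V_CE = V_CC − I_C·R_C = 11 − 8.72×0.82 = 3.85 V > V_CE(sat), so the active-region assumption holds.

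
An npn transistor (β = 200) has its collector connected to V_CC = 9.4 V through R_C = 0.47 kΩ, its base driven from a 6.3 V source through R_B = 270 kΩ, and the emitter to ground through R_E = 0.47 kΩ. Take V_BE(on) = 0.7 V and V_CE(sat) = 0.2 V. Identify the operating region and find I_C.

Assume active. Base-emitter loop: I_B = (V_BB − V_BE)/(R_B + (β+1)R_E) = (6.3 − 0.7)/(270 + 201×0.47) = 0.0154 mA.
I_C = β·I_B = 200×0.0154 = 3.07 mA.
V_CE = V_CC − I_C·R_C − I_E·R_E = 9.4 − 3.07×0.47 − 3.09×0.47 = 6.5 V > V_CE(sat), so the active-region assumption holds.

active; I_C ≈ 3.1 mA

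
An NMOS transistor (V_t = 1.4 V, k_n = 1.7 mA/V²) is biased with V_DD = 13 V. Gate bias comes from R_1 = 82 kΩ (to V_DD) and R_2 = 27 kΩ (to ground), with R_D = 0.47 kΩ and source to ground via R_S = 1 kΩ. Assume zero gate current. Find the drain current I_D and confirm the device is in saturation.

I_D ≈ 0.83 mA

V_G = V_DD·R_2/(R_1+R_2) = 13×27/109 = 3.22 V.
Assume saturation: I_D = (k_n/2)(V_GS − V_t)² with V_GS = V_G − I_D·R_S = 3.22 − 1·I_D.
Substituting gives 0.85·I_D² − 4.09·I_D + 2.82 = 0, with roots I_D = 0.831 or 3.99 mA.
The root I_D = 3.99 mA gives V_GS = -0.765 V ≤ V_t, so take I_D = 0.831 mA.
Then V_GS = 2.39 V and V_DS = V_DD − I_D(R_D+R_S) = 13 − 0.831×1.47 = 11.8 V.
Saturation requires V_DS ≥ V_GS − V_t = 0.989 V; 11.8 ≥ 0.989 ✓.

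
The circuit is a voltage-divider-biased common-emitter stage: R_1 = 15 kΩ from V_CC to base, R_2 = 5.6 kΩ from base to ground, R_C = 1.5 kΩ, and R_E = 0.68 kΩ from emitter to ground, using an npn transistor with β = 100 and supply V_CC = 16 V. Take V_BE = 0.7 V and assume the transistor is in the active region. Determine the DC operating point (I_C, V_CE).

Thevenize the base divider: V_Th = V_CC·R_2/(R_1+R_2) = 16×5.6/20.6 = 4.35 V, R_Th = R_1‖R_2 = 4.08 kΩ.
Base-emitter loop: V_Th = I_B·R_Th + V_BE + (β+1)I_B·R_E, so I_B = (4.35 − 0.7) / (4.08 + 101×0.68) = 0.0502 mA.
I_C = β·I_B = 100×0.0502 = 5.02 mA, and I_E = (β+1)I_B = 5.07 mA.
V_CE = V_CC − I_C·R_C − I_E·R_E = 16 − 5.02×1.5 − 5.07×0.68 = 5.03 V.
V_CE = 5.03 V > 0.2 V confirms active-region operation.

I_C ≈ 5 mA, V_CE ≈ 5 V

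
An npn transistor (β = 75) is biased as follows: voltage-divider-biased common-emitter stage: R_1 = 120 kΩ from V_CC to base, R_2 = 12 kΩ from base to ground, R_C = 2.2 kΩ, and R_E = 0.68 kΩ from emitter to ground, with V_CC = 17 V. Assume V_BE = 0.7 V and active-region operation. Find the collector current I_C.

I_C ≈ 1 mA

Thevenize the base divider: V_Th = V_CC·R_2/(R_1+R_2) = 17×12/132 = 1.55 V, R_Th = R_1‖R_2 = 10.9 kΩ.
Base-emitter loop: V_Th = I_B·R_Th + V_BE + (β+1)I_B·R_E, so I_B = (1.55 − 0.7) / (10.9 + 76×0.68) = 0.0135 mA.
I_C = β·I_B = 75×0.0135 = 1.01 mA, and I_E = (β+1)I_B = 1.03 mA.
V_CE = V_CC − I_C·R_C − I_E·R_E = 17 − 1.01×2.2 − 1.03×0.68 = 14.1 V.
V_CE = 14.1 V > 0.2 V confirms active-region operation.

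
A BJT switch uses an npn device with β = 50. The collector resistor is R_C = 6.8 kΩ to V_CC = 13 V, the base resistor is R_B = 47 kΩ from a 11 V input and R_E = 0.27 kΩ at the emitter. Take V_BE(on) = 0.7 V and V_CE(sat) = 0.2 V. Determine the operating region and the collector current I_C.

Assume active: I_B = (11 − 0.7)/(47 + 51×0.27) = 0.169 mA, I_C = β·I_B = 8.47 mA.
Then V_CE = 13 − 8.47×6.8 − 8.64×0.27 = -47 V < 0.2 V — the active assumption fails.
Re-solve with V_CE = 0.2 V. KCL at the emitter: V_E/R_E = (V_BB−0.7−V_E)/R_B + (V_CC−0.2−V_E)/R_C, giving V_E = 0.543 V.
I_C = (V_CC − 0.2 − V_E)/R_C = (12.8 − 0.543)/6.8 = 1.8 mA.
Check: I_B = (10.3 − 0.543)/47 = 0.208 mA, and β·I_B = 10.4 mA > I_C, confirming saturation.

saturation; I_C ≈ 1.8 mA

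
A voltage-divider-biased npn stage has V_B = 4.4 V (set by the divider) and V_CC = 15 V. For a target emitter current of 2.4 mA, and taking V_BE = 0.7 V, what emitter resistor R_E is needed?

V_E = V_B − V_BE = 4.4 − 0.7 = 3.7 V.
R_E = V_E / I_E = 3.7 / 2.4 = 1.54 kΩ.

R_E ≈ 1.5 kΩ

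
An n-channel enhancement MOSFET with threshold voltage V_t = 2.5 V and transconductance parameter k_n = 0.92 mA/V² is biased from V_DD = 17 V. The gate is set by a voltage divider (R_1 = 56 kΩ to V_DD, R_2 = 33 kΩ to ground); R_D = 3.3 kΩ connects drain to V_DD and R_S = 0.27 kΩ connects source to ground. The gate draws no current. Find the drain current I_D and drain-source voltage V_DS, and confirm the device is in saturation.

V_G = V_DD·R_2/(R_1+R_2) = 17×33/89 = 6.3 V.
Assume saturation: I_D = (k_n/2)(V_GS − V_t)² with V_GS = V_G − I_D·R_S = 6.3 − 0.27·I_D.
Substituting gives 0.0335·I_D² − 1.94·I_D + 6.65 = 0, with roots I_D = 3.65 or 54.3 mA.
The root I_D = 54.3 mA gives V_GS = -8.37 V ≤ V_t, so take I_D = 3.65 mA.
Then V_GS = 5.32 V and V_DS = V_DD − I_D(R_D+R_S) = 17 − 3.65×3.57 = 3.96 V.
Saturation requires V_DS ≥ V_GS − V_t = 2.82 V; 3.96 ≥ 2.82 ✓.

I_D ≈ 3.7 mA, V_DS ≈ 4 V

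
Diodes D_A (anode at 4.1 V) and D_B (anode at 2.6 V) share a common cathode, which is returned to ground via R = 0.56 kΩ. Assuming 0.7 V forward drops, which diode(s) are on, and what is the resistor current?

Only D_A conducts; I_R ≈ 6.1 mA

Assume both conduct. Then node N would need to be at both 4.1−0.7 = 3.4 V and 2.6−0.7 = 1.9 V, which is impossible.
Assume only D_A conducts: V_N = 4.1 − 0.7 = 3.4 V, so I_R = 3.4/0.56 = 6.07 mA.
Check D_B: its anode-to-cathode voltage is 2.6 − 3.4 = -0.8 V < 0.7 V, so it is off. The assumption is consistent.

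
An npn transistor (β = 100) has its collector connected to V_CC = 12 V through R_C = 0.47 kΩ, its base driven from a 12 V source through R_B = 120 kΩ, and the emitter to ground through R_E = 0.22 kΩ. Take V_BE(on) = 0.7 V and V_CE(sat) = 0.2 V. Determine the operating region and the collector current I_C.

Assume active. Base-emitter loop: I_B = (V_BB − V_BE)/(R_B + (β+1)R_E) = (12 − 0.7)/(120 + 101×0.22) = 0.0795 mA.
I_C = β·I_B = 100×0.0795 = 7.95 mA.
V_CE = V_CC − I_C·R_C − I_E·R_E = 12 − 7.95×0.47 − 8.02×0.22 = 6.5 V > V_CE(sat), so the active-region assumption holds.

active; I_C ≈ 7.9 mA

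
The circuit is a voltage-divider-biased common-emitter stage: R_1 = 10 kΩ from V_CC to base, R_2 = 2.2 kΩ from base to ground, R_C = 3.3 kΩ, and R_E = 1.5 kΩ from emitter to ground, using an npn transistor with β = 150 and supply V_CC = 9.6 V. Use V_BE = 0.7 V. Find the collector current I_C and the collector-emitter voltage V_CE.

I_C ≈ 0.68 mA, V_CE ≈ 6.3 V

Thevenize the base divider: V_Th = V_CC·R_2/(R_1+R_2) = 9.6×2.2/12.2 = 1.73 V, R_Th = R_1‖R_2 = 1.8 kΩ.
Base-emitter loop: V_Th = I_B·R_Th + V_BE + (β+1)I_B·R_E, so I_B = (1.73 − 0.7) / (1.8 + 151×1.5) = 0.00452 mA.
I_C = β·I_B = 150×0.00452 = 0.677 mA, and I_E = (β+1)I_B = 0.682 mA.
V_CE = V_CC − I_C·R_C − I_E·R_E = 9.6 − 0.677×3.3 − 0.682×1.5 = 6.34 V.
V_CE = 6.34 V > 0.2 V confirms active-region operation.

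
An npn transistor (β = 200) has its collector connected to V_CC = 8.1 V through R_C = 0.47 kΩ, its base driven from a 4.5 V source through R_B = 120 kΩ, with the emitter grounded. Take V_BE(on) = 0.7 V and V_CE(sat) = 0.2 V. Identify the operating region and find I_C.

active; I_C ≈ 6.3 mA

Assume active. Base-emitter loop: I_B = (V_BB − V_BE)/R_B = (4.5 − 0.7)/120 = 0.0317 mA.
I_C = β·I_B = 200×0.0317 = 6.33 mA.
V_CE = V_CC − I_C·R_C = 8.1 − 6.33×0.47 = 5.12 V > V_CE(sat), so the active-region assumption holds.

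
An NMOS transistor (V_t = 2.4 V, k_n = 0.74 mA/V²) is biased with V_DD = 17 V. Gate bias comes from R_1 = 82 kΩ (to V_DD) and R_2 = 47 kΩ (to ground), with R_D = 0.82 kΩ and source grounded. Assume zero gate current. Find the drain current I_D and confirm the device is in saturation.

I_D ≈ 5.3 mA

V_G = V_DD·R_2/(R_1+R_2) = 17×47/129 = 6.19 V. With the source grounded, V_GS = V_G = 6.19 V.
Assume saturation: I_D = (k_n/2)(V_GS − V_t)² = (0.74/2)×(6.19 − 2.4)² = 0.37×3.79² = 5.33 mA.
V_DS = V_DD − I_D·R_D = 17 − 5.33×0.82 = 12.6 V.
Saturation requires V_DS ≥ V_GS − V_t = 3.79 V; 12.6 ≥ 3.79 ✓.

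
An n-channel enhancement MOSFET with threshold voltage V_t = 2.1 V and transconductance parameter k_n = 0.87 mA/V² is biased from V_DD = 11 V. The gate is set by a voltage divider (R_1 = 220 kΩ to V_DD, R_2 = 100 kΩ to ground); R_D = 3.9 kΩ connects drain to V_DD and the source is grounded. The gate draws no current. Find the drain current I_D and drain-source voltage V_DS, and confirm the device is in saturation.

V_G = V_DD·R_2/(R_1+R_2) = 11×100/320 = 3.44 V. With the source grounded, V_GS = V_G = 3.44 V.
Assume saturation: I_D = (k_n/2)(V_GS − V_t)² = (0.87/2)×(3.44 − 2.1)² = 0.435×1.34² = 0.778 mA.
V_DS = V_DD − I_D·R_D = 11 − 0.778×3.9 = 7.97 V.
Saturation requires V_DS ≥ V_GS − V_t = 1.34 V; 7.97 ≥ 1.34 ✓.

I_D ≈ 0.78 mA, V_DS ≈ 8 V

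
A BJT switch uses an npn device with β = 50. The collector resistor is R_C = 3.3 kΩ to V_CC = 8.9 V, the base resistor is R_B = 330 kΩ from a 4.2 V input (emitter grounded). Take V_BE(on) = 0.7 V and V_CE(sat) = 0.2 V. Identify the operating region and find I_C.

Assume active. Base-emitter loop: I_B = (V_BB − V_BE)/R_B = (4.2 − 0.7)/330 = 0.0106 mA.
I_C = β·I_B = 50×0.0106 = 0.53 mA.
V_CE = V_CC − I_C·R_C = 8.9 − 0.53×3.3 = 7.15 V > V_CE(sat), so the active-region assumption holds.

active; I_C ≈ 0.53 mA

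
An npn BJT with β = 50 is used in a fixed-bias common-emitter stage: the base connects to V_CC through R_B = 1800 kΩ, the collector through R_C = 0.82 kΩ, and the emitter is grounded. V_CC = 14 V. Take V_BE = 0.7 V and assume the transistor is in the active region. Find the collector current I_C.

I_C ≈ 0.37 mA

Base loop: V_CC = I_B·R_B + V_BE, so I_B = (14 − 0.7)/1800 kΩ = 0.00739 mA.
In the active region I_C = β·I_B = 50 × 0.00739 = 0.369 mA.
Collector loop: V_CE = V_CC − I_C·R_C = 14 − 0.369×0.82 = 13.7 V.
Since V_CE = 13.7 V > V_CE(sat) ≈ 0.2 V, the transistor is in the active region as assumed.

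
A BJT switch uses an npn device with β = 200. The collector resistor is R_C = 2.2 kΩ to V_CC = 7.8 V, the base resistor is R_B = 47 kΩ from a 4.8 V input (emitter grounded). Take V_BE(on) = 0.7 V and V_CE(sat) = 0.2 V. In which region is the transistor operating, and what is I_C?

Assume active: I_B = (4.8 − 0.7)/47 = 0.0872 mA, giving I_C = β·I_B = 17.4 mA.
But then V_CE = 7.8 − 17.4×2.2 = -30.6 V < V_CE(sat) = 0.2 V — impossible in the active region.
So the transistor is saturated. With V_CE = 0.2 V, I_C = (V_CC − 0.2)/R_C = 7.6/2.2 = 3.45 mA.
Check: β·I_B = 17.4 mA > I_C = 3.45 mA, confirming saturation.

saturation; I_C ≈ 3.5 mA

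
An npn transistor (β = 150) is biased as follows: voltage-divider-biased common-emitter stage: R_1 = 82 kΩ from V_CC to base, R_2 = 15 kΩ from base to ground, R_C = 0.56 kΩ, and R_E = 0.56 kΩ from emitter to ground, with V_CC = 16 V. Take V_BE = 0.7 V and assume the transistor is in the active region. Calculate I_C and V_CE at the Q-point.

I_C ≈ 2.7 mA, V_CE ≈ 13 V

Thevenize the base divider: V_Th = V_CC·R_2/(R_1+R_2) = 16×15/97 = 2.47 V, R_Th = R_1‖R_2 = 12.7 kΩ.
Base-emitter loop: V_Th = I_B·R_Th + V_BE + (β+1)I_B·R_E, so I_B = (2.47 − 0.7) / (12.7 + 151×0.56) = 0.0182 mA.
I_C = β·I_B = 150×0.0182 = 2.74 mA, and I_E = (β+1)I_B = 2.76 mA.
V_CE = V_CC − I_C·R_C − I_E·R_E = 16 − 2.74×0.56 − 2.76×0.56 = 12.9 V.
V_CE = 12.9 V > 0.2 V confirms active-region operation.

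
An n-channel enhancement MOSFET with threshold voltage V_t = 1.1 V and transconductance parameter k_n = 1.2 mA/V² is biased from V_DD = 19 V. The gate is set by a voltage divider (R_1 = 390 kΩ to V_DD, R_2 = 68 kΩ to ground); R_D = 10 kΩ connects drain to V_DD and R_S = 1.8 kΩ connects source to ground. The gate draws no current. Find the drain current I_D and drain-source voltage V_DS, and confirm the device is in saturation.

I_D ≈ 0.47 mA, V_DS ≈ 13 V

V_G = V_DD·R_2/(R_1+R_2) = 19×68/458 = 2.82 V.
Assume saturation: I_D = (k_n/2)(V_GS − V_t)² with V_GS = V_G − I_D·R_S = 2.82 − 1.8·I_D.
Substituting gives 1.94·I_D² − 4.72·I_D + 1.78 = 0, with roots I_D = 0.466 or 1.96 mA.
The root I_D = 1.96 mA gives V_GS = -0.708 V ≤ V_t, so take I_D = 0.466 mA.
Then V_GS = 1.98 V and V_DS = V_DD − I_D(R_D+R_S) = 19 − 0.466×11.8 = 13.5 V.
Saturation requires V_DS ≥ V_GS − V_t = 0.882 V; 13.5 ≥ 0.882 ✓.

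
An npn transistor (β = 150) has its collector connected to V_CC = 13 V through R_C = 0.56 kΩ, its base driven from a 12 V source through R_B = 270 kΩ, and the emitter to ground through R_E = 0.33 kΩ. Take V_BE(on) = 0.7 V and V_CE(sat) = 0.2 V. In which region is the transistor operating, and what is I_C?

Assume active. Base-emitter loop: I_B = (V_BB − V_BE)/(R_B + (β+1)R_E) = (12 − 0.7)/(270 + 151×0.33) = 0.0353 mA.
I_C = β·I_B = 150×0.0353 = 5.3 mA.
V_CE = V_CC − I_C·R_C − I_E·R_E = 13 − 5.3×0.56 − 5.34×0.33 = 8.27 V > V_CE(sat), so the active-region assumption holds.

active; I_C ≈ 5.3 mA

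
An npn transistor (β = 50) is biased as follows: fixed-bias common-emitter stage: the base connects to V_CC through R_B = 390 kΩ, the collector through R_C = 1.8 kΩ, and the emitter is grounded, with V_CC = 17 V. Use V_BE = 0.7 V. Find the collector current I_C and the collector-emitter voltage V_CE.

Base loop: V_CC = I_B·R_B + V_BE, so I_B = (17 − 0.7)/390 kΩ = 0.0418 mA.
In the active region I_C = β·I_B = 50 × 0.0418 = 2.09 mA.
Collector loop: V_CE = V_CC − I_C·R_C = 17 − 2.09×1.8 = 13.2 V.
Since V_CE = 13.2 V > V_CE(sat) ≈ 0.2 V, the transistor is in the active region as assumed.

I_C ≈ 2.1 mA, V_CE ≈ 13 V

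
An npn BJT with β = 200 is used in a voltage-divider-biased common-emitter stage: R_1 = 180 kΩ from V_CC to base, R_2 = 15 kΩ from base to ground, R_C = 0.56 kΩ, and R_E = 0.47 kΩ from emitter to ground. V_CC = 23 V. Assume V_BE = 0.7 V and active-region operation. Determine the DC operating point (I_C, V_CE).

Thevenize the base divider: V_Th = V_CC·R_2/(R_1+R_2) = 23×15/195 = 1.77 V, R_Th = R_1‖R_2 = 13.8 kΩ.
Base-emitter loop: V_Th = I_B·R_Th + V_BE + (β+1)I_B·R_E, so I_B = (1.77 − 0.7) / (13.8 + 201×0.47) = 0.00987 mA.
I_C = β·I_B = 200×0.00987 = 1.97 mA, and I_E = (β+1)I_B = 1.98 mA.
V_CE = V_CC − I_C·R_C − I_E·R_E = 23 − 1.97×0.56 − 1.98×0.47 = 21 V.
V_CE = 21 V > 0.2 V confirms active-region operation.

I_C ≈ 2 mA, V_CE ≈ 21 V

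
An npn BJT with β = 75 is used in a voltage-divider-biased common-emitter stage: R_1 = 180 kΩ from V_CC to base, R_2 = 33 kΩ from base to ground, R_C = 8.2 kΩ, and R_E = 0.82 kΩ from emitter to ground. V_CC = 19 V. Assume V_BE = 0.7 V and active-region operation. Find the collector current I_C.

Thevenize the base divider: V_Th = V_CC·R_2/(R_1+R_2) = 19×33/213 = 2.94 V, R_Th = R_1‖R_2 = 27.9 kΩ.
Base-emitter loop: V_Th = I_B·R_Th + V_BE + (β+1)I_B·R_E, so I_B = (2.94 − 0.7) / (27.9 + 76×0.82) = 0.0249 mA.
I_C = β·I_B = 75×0.0249 = 1.87 mA, and I_E = (β+1)I_B = 1.89 mA.
V_CE = V_CC − I_C·R_C − I_E·R_E = 19 − 1.87×8.2 − 1.89×0.82 = 2.15 V.
V_CE = 2.15 V > 0.2 V confirms active-region operation.

I_C ≈ 1.9 mA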